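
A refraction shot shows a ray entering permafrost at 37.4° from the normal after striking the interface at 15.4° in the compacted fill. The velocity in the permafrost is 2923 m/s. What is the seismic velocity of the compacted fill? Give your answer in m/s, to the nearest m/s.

sin 15.4° = 0.2656; sin 37.4° = 0.6074.
V₁ = V₂·(sin θ₁/sin θ₂) = 2923·(0.2656/0.6074) = 1277.99 m/s.

1278 m/s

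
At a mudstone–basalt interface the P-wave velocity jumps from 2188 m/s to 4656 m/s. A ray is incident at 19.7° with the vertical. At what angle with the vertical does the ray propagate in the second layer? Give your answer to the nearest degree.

sin θ₁/V₁ = sin θ₂/V₂ ⇒ sin θ₂ = 4656·sin 19.7°/2188 = 4656·0.3371/2188 = 0.7173.
θ₂ = arcsin 0.7173 = 45.83° from the normal.

46°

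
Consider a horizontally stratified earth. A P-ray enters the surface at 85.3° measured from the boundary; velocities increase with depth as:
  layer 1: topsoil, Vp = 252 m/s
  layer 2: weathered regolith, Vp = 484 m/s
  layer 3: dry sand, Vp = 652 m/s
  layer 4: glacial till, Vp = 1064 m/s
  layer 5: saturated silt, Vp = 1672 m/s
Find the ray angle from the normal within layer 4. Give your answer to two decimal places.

From the normal: θ₁ = 90° − 85.3° = 4.7°.
Ray parameter p = sin 4.7° / 252 = 3.2515e-04 s/m.
sin θ_4 = p·V_4 = 3.2515e-04 × 1064 = 0.3460.
θ_4 = arcsin 0.3460 = 20.24°.

20.24°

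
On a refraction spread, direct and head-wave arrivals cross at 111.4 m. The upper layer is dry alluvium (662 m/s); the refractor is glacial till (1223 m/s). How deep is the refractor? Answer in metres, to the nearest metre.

30 m

x_cross = 2h·√((V₂+V₁)/(V₂−V₁)) → h = x_cross / (2·√((V₂+V₁)/(V₂−V₁))).
√((V₂+V₁)/(V₂−V₁)) = √((1223+662)/(1223−662)) = 1.8330.
h = 111.4 / (2·1.8330) = 30.39 m.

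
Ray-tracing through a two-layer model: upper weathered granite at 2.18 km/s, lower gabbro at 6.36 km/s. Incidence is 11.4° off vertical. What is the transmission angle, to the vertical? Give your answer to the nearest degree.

35°

sin θ₁/V₁ = sin θ₂/V₂ ⇒ sin θ₂ = 6.36·sin 11.4°/2.18 = 6.36·0.1977/2.18 = 0.5767.
θ₂ = sin⁻¹(0.5767) = 35.22° (from vertical).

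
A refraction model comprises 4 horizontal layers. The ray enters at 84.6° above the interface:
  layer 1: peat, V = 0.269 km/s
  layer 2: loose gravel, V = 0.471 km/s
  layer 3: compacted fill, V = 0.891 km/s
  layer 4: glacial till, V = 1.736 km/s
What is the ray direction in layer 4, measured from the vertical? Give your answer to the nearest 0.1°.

From the normal: θ₁ = 90° − 84.6° = 5.4°.
Ray parameter p = sin 5.4° / 0.269 = 3.4985e-01 s/km.
sin θ_4 = p·V_4 = 3.4985e-01 × 1.736 = 0.6073.
θ_4 = 37.40° from the vertical.

37.4°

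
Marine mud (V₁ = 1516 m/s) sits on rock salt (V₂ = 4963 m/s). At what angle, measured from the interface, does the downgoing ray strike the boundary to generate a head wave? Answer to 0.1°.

Critical incidence: sin θ_c = V₁/V₂ = 1516/4963 = 0.3055.
θ_c = arcsin 0.3055 = 17.79°.
Measured from the interface: 90° − 17.79° = 72.21°.

72.2°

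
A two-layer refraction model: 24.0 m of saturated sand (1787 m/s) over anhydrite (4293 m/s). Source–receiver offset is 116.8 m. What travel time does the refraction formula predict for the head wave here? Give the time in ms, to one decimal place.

t = x/V₂ + 2h·√(V₂²−V₁²)/(V₁V₂).
√(V₂²−V₁²) = √(4293²−1787²) = 3903.4 m/s; delay term = 2·24.0·3903.4/(1787·4293) = 0.02442 s.
t = 116.8/4293 + 0.02442 = 0.05163 s.

51.6 ms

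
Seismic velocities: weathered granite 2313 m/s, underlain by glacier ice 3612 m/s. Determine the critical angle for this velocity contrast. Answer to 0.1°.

39.8°

At critical incidence the refracted ray runs along the interface (θ₂ = 90°), so sin θ_c = V₁/V₂.
θ_c = arcsin(2313/3612) = arcsin 0.6404 = 39.82°.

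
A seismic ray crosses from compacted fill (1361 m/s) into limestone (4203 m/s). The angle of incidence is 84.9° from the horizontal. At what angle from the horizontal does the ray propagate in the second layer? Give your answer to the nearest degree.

74°

Angle from the normal: 90° − 84.9° = 5.1°.
Snell's law: sin θ₂ = (V₂/V₁)·sin θ₁ = (4203/1361)·sin 5.1° = 0.2745.
θ₂ = arcsin 0.2745 = 15.93° from the normal.
From the interface: 90° − 15.93° = 74.07°.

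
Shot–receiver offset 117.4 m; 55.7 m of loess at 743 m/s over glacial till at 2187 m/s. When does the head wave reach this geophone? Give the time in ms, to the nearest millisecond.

195 ms

θ_c = arcsin(V₁/V₂) = arcsin(743/2187) = 19.86°, cos θ_c = 0.9405.
Intercept time tᵢ = 2h cos θ_c / V₁ = 2·55.7·0.9405/743 = 0.14101 s.
t = x/V₂ + tᵢ = 117.4/2187 + 0.14101 = 0.19470 s.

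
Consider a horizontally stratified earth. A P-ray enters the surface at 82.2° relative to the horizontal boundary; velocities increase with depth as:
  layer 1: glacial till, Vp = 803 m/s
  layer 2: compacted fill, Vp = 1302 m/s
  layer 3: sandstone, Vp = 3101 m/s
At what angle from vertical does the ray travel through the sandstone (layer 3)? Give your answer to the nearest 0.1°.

From the normal: θ₁ = 90° − 82.2° = 7.8°.
Snell's law across each interface conserves sin θ / V, so sin θ_3 = V_3·sin θ₁/V₁.
sin θ_3 = 3101 × sin 7.8° / 803 = 0.5241.
θ_3 = 31.61° from the vertical.

31.6°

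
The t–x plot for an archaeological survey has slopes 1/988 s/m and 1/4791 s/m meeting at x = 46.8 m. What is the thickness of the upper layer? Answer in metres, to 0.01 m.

h = (x_cross/2)·√((V₂−V₁)/(V₂+V₁)).
(V₂−V₁)/(V₂+V₁) = (4791−988)/(4791+988) = 0.6581; √ = 0.8112.
h = (46.8/2)·0.8112 = 18.98 m.

18.98 m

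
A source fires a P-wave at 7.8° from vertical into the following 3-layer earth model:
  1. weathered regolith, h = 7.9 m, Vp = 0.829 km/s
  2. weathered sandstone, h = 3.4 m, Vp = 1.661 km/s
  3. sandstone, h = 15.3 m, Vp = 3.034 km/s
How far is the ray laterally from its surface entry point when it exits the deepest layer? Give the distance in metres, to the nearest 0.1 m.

p = sin θ₁/V₁ = sin 7.8°/0.829 = 1.6371e-01 s/km is conserved through the stack.
Layer 1: θ = 7.80°; offset = 7.9·tan 7.80° = 1.082 m.
Layer 2: sin θ = p·1.661 = 0.2719 → θ = 15.78°; offset = 3.4·tan 15.78° = 0.961 m.
Layer 3: sin θ = p·3.034 = 0.4967 → θ = 29.78°; offset = 15.3·tan 29.78° = 8.756 m.
Total horizontal offset = 10.799 m.

10.8 m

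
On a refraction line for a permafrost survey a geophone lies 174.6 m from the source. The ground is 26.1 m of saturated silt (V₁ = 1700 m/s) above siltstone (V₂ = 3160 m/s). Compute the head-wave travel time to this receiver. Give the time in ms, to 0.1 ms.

θ_c = arcsin(V₁/V₂) = arcsin(1700/3160) = 32.55°, cos θ_c = 0.8430.
Intercept time tᵢ = 2h cos θ_c / V₁ = 2·26.1·0.8430/1700 = 0.02588 s.
t = x/V₂ + tᵢ = 174.6/3160 + 0.02588 = 0.08114 s.

81.1 ms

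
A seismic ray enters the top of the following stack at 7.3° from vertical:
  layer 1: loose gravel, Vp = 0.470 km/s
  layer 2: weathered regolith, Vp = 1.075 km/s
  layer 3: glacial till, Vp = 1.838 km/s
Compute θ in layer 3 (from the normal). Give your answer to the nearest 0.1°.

29.8°

Snell's law across each interface conserves sin θ / V, so sin θ_3 = V_3·sin θ₁/V₁.
sin θ_3 = 1.838 × sin 7.3° / 0.470 = 0.4969.
θ_3 = arcsin 0.4969 = 29.80°.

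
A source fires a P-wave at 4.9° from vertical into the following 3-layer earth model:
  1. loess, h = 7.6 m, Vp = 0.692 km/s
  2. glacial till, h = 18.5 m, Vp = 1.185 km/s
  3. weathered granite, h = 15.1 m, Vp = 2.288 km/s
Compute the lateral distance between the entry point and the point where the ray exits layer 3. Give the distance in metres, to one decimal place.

7.8 m

Ray parameter p = sin 4.9° / 0.692 km/s = 1.2343e-01 s/km.
Layer 1: θ = 4.90°; offset = 7.6·tan 4.90° = 0.652 m.
Layer 2: sin θ = p·1.185 = 0.1463 → θ = 8.41°; offset = 18.5·tan 8.41° = 2.735 m.
Layer 3: sin θ = p·2.288 = 0.2824 → θ = 16.40°; offset = 15.1·tan 16.40° = 4.445 m.
Σ offsets = 7.832 m.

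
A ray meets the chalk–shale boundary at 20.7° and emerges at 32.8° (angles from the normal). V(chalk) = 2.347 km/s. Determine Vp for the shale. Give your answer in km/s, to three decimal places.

sin 20.7° = 0.3535; sin 32.8° = 0.5417.
V₂ = V₁·(sin θ₂/sin θ₁) = 2.347·(0.5417/0.3535) = 3.597 km/s.

3.597 km/s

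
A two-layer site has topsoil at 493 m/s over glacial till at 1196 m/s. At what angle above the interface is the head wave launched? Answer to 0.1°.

Critical incidence: sin θ_c = V₁/V₂ = 493/1196 = 0.4122.
θ_c = arcsin 0.4122 = 24.34°.
Measured from the interface: 90° − 24.34° = 65.66°.

65.7°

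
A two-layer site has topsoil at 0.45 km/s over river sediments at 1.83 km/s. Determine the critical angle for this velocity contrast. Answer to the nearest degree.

Critical incidence: sin θ_c = V₁/V₂ = 0.45/1.83 = 0.2459.
θ_c = arcsin 0.2459 = 14.24°.

14°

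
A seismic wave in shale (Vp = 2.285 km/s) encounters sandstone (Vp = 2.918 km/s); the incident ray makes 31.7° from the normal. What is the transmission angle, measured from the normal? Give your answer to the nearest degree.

sin θ₁/V₁ = sin θ₂/V₂ ⇒ sin θ₂ = 2.918·sin 31.7°/2.285 = 2.918·0.5255/2.285 = 0.6710.
θ₂ = sin⁻¹(0.6710) = 42.15° (from vertical).

42°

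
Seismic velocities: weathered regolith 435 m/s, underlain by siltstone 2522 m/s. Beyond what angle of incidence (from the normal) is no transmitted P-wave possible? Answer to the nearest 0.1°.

Critical incidence: sin θ_c = V₁/V₂ = 435/2522 = 0.1725.
θ_c = arcsin 0.1725 = 9.93°.

9.9°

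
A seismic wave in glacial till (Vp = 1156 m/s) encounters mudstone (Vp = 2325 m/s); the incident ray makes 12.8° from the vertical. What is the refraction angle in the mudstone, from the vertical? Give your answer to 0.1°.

Snell's law: sin θ₂ = (V₂/V₁)·sin θ₁ = (2325/1156)·sin 12.8° = 0.4456.
θ₂ = sin⁻¹(0.4456) = 26.46° (from vertical).

26.5°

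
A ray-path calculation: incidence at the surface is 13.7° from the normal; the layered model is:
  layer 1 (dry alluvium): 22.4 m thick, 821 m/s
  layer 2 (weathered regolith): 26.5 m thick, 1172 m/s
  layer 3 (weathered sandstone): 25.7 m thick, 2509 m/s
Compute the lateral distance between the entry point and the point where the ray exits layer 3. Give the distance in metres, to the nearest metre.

42 m

Ray parameter p = sin 13.7° / 821 m/s = 2.8848e-04 s/m.
Layer 1: θ = 13.70°; offset = 22.4·tan 13.70° = 5.461 m.
Layer 2: sin θ = p·1172 = 0.3381 → θ = 19.76°; offset = 26.5·tan 19.76° = 9.520 m.
Layer 3: sin θ = p·2509 = 0.7238 → θ = 46.37°; offset = 25.7·tan 46.37° = 26.957 m.
Σ offsets = 41.938 m.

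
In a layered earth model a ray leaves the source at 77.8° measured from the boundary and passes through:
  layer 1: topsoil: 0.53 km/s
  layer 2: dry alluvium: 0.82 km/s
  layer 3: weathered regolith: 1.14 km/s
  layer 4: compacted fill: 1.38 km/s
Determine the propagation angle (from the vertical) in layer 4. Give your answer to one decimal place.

From the normal: θ₁ = 90° − 77.8° = 12.2°.
Ray parameter p = sin 12.2° / 0.53 = 3.9873e-01 s/km.
sin θ_4 = p·V_4 = 3.9873e-01 × 1.38 = 0.5502.
θ_4 = 33.38° from the vertical.

33.4°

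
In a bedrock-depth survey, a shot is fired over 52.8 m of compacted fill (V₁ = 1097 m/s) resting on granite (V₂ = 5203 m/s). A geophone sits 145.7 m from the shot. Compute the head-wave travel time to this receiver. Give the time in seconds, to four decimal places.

t = x/V₂ + 2h·√(V₂²−V₁²)/(V₁V₂).
√(V₂²−V₁²) = √(5203²−1097²) = 5086.0 m/s; delay term = 2·52.8·5086.0/(1097·5203) = 0.09410 s.
t = 145.7/5203 + 0.09410 = 0.12210 s.

0.1221 s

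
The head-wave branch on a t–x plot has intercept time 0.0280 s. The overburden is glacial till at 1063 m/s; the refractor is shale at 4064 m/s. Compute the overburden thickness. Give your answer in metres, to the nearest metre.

θ_c = arcsin(1063/4064) = 15.16°; cos θ_c = 0.9652.
tᵢ = 2h cos θ_c/V₁ ⇒ h = tᵢ·V₁/(2 cos θ_c) = 0.028·1063/(2·0.9652) = 15.42 m.

15 m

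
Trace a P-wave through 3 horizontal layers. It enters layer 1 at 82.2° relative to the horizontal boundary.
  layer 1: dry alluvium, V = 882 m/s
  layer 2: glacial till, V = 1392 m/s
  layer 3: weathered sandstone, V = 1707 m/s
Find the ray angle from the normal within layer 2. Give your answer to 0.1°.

From the normal: θ₁ = 90° − 82.2° = 7.8°.
Ray parameter p = sin 7.8° / 882 = 1.5387e-04 s/m.
sin θ_2 = p·V_2 = 1.5387e-04 × 1392 = 0.2142.
θ_2 = arcsin 0.2142 = 12.37°.

12.4°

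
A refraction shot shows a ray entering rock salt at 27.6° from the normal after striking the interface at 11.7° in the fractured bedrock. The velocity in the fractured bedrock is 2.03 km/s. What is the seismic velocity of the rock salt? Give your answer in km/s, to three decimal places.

Snell's law: sin 11.7°/V₁ = sin 27.6°/V₂.
V₂ = V₁·sin 27.6°/sin 11.7° = 2.03 × 2.2846 = 4.638 km/s.

4.638 km/s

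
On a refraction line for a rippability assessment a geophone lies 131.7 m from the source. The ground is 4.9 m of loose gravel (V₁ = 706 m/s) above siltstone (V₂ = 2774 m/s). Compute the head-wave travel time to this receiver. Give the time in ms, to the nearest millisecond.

θ_c = arcsin(V₁/V₂) = arcsin(706/2774) = 14.74°, cos θ_c = 0.9671.
Intercept time tᵢ = 2h cos θ_c / V₁ = 2·4.9·0.9671/706 = 0.01342 s.
t = x/V₂ + tᵢ = 131.7/2774 + 0.01342 = 0.06090 s.

61 ms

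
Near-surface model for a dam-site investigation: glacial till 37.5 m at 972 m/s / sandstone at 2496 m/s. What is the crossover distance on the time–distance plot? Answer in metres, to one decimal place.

113.1 m

x_cross = 2h·√((V₂+V₁)/(V₂−V₁)).
(V₂+V₁)/(V₂−V₁) = (2496+972)/(2496−972) = 2.2756; √ = 1.5085.
x_cross = 2·37.5·1.5085 = 113.14 m.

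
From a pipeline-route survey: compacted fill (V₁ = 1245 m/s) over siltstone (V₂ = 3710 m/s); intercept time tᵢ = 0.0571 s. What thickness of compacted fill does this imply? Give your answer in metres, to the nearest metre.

θ_c = arcsin(1245/3710) = 19.61°; cos θ_c = 0.9420.
tᵢ = 2h cos θ_c/V₁ ⇒ h = tᵢ·V₁/(2 cos θ_c) = 0.0571·1245/(2·0.9420) = 37.73 m.

38 m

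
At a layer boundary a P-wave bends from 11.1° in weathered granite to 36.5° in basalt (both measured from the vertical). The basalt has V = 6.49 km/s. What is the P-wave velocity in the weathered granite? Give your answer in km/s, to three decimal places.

2.101 km/s

sin 11.1° = 0.1925; sin 36.5° = 0.5948.
V₁ = V₂·(sin θ₁/sin θ₂) = 6.49·(0.1925/0.5948) = 2.101 km/s.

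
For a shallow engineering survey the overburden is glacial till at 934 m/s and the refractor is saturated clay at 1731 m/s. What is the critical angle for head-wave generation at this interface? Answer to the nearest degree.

Critical incidence: sin θ_c = V₁/V₂ = 934/1731 = 0.5396.
θ_c = arcsin 0.5396 = 32.65°.

33°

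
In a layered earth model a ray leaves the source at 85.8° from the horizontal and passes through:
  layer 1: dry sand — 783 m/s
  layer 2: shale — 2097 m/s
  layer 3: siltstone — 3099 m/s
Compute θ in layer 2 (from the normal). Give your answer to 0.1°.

From the normal: θ₁ = 90° − 85.8° = 4.2°.
Snell's law across each interface conserves sin θ / V, so sin θ_2 = V_2·sin θ₁/V₁.
sin θ_2 = 2097 × sin 4.2° / 783 = 0.1961.
θ_2 = 11.31° from the vertical.

11.3°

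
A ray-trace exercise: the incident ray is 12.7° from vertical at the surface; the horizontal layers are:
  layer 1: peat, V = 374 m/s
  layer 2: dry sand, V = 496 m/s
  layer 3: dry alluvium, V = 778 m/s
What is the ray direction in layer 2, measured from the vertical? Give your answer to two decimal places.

Snell's law across each interface conserves sin θ / V, so sin θ_2 = V_2·sin θ₁/V₁.
sin θ_2 = 496 × sin 12.7° / 374 = 0.2916.
θ_2 = arcsin 0.2916 = 16.95°.

16.95°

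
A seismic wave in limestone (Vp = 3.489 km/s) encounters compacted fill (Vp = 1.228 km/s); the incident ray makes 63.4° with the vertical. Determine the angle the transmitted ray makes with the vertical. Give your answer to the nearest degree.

18°

Snell's law: sin θ₂ = (V₂/V₁)·sin θ₁ = (1.228/3.489)·sin 63.4° = 0.3147.
θ₂ = sin⁻¹(0.3147) = 18.34° (from vertical).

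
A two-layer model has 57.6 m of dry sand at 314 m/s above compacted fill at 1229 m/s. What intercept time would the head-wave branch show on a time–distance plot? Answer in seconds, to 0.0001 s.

0.3547 s

θ_c = arcsin(V₁/V₂) = arcsin(314/1229) = 14.80°; cos θ_c = 0.9668.
tᵢ = 2h·cos θ_c / V₁ = 2·57.6·0.9668 / 314 = 0.35470 s.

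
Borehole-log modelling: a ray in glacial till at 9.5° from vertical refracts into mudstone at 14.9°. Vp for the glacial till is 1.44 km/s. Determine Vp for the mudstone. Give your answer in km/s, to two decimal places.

sin 9.5° = 0.1650; sin 14.9° = 0.2571.
V₂ = V₁·(sin θ₂/sin θ₁) = 1.44·(0.2571/0.1650) = 2.24 km/s.

2.24 km/s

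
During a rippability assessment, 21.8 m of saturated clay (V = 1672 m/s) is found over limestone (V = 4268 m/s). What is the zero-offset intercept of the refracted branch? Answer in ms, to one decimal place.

θ_c = arcsin(V₁/V₂) = arcsin(1672/4268) = 23.06°; cos θ_c = 0.9201.
tᵢ = 2h·cos θ_c / V₁ = 2·21.8·0.9201 / 1672 = 0.02399 s.

24.0 ms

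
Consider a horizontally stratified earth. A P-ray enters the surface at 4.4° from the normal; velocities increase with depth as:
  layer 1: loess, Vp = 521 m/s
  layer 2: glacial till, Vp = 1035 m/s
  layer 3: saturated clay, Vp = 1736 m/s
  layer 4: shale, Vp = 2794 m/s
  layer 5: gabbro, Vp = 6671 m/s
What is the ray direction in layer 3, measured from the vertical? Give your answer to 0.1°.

14.8°

Ray parameter p = sin 4.4° / 521 = 1.4725e-04 s/m.
sin θ_3 = p·V_3 = 1.4725e-04 × 1736 = 0.2556.
θ_3 = arcsin 0.2556 = 14.81°.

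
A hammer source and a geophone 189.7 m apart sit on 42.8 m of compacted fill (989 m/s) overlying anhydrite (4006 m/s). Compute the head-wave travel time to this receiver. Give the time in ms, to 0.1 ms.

t = x/V₂ + 2h·√(V₂²−V₁²)/(V₁V₂).
√(V₂²−V₁²) = √(4006²−989²) = 3882.0 m/s; delay term = 2·42.8·3882.0/(989·4006) = 0.08387 s.
t = 189.7/4006 + 0.08387 = 0.13123 s.

131.2 ms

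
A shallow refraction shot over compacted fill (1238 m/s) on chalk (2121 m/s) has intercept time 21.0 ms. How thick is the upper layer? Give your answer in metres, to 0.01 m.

16.01 m

θ_c = arcsin(1238/2121) = 35.71°; cos θ_c = 0.8120.
tᵢ = 2h cos θ_c/V₁ ⇒ h = tᵢ·V₁/(2 cos θ_c) = 0.021·1238/(2·0.8120) = 16.01 m.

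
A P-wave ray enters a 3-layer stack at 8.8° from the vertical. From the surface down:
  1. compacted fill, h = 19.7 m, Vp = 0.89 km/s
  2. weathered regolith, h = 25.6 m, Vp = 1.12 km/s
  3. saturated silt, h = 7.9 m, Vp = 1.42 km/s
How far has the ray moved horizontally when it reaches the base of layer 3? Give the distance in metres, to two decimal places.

10.06 m

p = sin θ₁/V₁ = sin 8.8°/0.89 = 1.7189e-01 s/km is conserved through the stack.
Layer 1: θ = 8.80°; offset = 19.7·tan 8.80° = 3.0497 m.
Layer 2: sin θ = p·1.12 = 0.1925 → θ = 11.10°; offset = 25.6·tan 11.10° = 5.0225 m.
Layer 3: sin θ = p·1.42 = 0.2441 → θ = 14.13°; offset = 7.9·tan 14.13° = 1.9885 m.
Total horizontal offset = 10.0607 m.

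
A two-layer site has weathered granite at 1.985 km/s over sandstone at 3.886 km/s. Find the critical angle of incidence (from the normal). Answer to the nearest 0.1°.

Critical incidence: sin θ_c = V₁/V₂ = 1.985/3.886 = 0.5108.
θ_c = arcsin 0.5108 = 30.72°.

30.7°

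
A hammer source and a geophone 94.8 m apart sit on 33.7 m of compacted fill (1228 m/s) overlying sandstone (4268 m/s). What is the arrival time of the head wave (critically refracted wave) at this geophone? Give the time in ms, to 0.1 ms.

t = x/V₂ + 2h·√(V₂²−V₁²)/(V₁V₂).
√(V₂²−V₁²) = √(4268²−1228²) = 4087.5 m/s; delay term = 2·33.7·4087.5/(1228·4268) = 0.05257 s.
t = 94.8/4268 + 0.05257 = 0.07478 s.

74.8 ms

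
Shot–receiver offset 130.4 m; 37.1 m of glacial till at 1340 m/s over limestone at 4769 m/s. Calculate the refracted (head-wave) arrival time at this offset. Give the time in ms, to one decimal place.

80.5 ms

θ_c = arcsin(V₁/V₂) = arcsin(1340/4769) = 16.32°, cos θ_c = 0.9597.
Intercept time tᵢ = 2h cos θ_c / V₁ = 2·37.1·0.9597/1340 = 0.05314 s.
t = x/V₂ + tᵢ = 130.4/4769 + 0.05314 = 0.08049 s.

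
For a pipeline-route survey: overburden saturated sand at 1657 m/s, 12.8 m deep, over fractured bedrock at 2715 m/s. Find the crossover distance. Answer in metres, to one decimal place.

52.0 m

θ_c = arcsin(1657/2715) = 37.61°, so cos θ_c = 0.7922 and tᵢ = 2h cos θ_c/V₁ = 0.0122 s.
At crossover x/V₁ = x/V₂ + tᵢ ⇒ x = tᵢ/(1/V₁ − 1/V₂) = 0.01224/(6.0350e-04 − 3.6832e-04) = 52.04 m.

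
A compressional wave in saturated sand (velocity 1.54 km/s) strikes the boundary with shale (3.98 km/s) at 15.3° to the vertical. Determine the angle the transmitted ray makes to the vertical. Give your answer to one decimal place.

43.0°

Snell's law: sin θ₂ = (V₂/V₁)·sin θ₁ = (3.98/1.54)·sin 15.3° = 0.6820.
θ₂ = sin⁻¹(0.6820) = 43.00° (from vertical).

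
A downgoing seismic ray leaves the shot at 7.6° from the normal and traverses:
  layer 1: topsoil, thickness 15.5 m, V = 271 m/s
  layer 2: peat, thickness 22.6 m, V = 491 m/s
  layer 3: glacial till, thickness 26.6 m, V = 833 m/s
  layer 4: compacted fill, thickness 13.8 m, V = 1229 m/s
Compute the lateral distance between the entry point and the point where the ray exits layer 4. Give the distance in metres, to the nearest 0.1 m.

29.8 m

Apply Snell's law at each interface; in layer i the horizontal offset is hᵢ·tan θᵢ.
Layer 1: θ = 7.60°; offset = 15.5·tan 7.60° = 2.068 m.
Layer 2: sin θ = 491·sin 7.6°/271 = 0.2396, θ = 13.86°; offset = 22.6·tan 13.86° = 5.578 m.
Layer 3: sin θ = 833·sin 7.6°/271 = 0.4065, θ = 23.99°; offset = 26.6·tan 23.99° = 11.836 m.
Layer 4: sin θ = 1229·sin 7.6°/271 = 0.5998, θ = 36.85°; offset = 13.8·tan 36.85° = 10.344 m.
Σ offsets = 29.826 m.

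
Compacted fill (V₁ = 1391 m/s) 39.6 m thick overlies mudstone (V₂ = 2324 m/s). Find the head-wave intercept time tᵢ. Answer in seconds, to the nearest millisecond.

0.046 s

tᵢ = 2h·√(V₂²−V₁²)/(V₁V₂).
√(V₂²−V₁²) = √(2324²−1391²) = 1861.7 m/s.
tᵢ = 2·39.6·1861.7/(1391·2324) = 0.04561 s.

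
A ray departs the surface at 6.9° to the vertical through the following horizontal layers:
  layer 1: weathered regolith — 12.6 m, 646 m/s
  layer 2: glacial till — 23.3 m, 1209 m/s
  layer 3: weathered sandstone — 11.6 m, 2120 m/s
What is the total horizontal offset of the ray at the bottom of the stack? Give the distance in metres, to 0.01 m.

11.88 m

Ray parameter p = sin 6.9° / 646 m/s = 1.8597e-04 s/m.
Layer 1: θ = 6.90°; offset = 12.6·tan 6.90° = 1.5248 m.
Layer 2: sin θ = p·1209 = 0.2248 → θ = 12.99°; offset = 23.3·tan 12.99° = 5.3764 m.
Layer 3: sin θ = p·2120 = 0.3943 → θ = 23.22°; offset = 11.6·tan 23.22° = 4.9765 m.
Total horizontal offset = 11.8776 m.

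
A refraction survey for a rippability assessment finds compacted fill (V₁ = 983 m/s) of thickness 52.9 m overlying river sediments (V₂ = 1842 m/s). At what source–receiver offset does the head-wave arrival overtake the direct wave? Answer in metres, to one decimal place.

191.9 m

θ_c = arcsin(983/1842) = 32.25°, so cos θ_c = 0.8457 and tᵢ = 2h cos θ_c/V₁ = 0.0910 s.
At crossover x/V₁ = x/V₂ + tᵢ ⇒ x = tᵢ/(1/V₁ − 1/V₂) = 0.09102/(1.0173e-03 − 5.4289e-04) = 191.87 m.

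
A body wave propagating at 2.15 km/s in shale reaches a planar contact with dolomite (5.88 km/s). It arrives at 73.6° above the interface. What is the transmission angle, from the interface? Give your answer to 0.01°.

Convert to the normal: θ₁ = 90° − 73.6° = 16.4°.
sin θ₁/V₁ = sin θ₂/V₂ ⇒ sin θ₂ = 5.88·sin 16.4°/2.15 = 5.88·0.2823/2.15 = 0.7722.
θ₂ = arcsin 0.7722 = 50.55° from the normal.
From the interface: 90° − 50.55° = 39.45°.

39.45°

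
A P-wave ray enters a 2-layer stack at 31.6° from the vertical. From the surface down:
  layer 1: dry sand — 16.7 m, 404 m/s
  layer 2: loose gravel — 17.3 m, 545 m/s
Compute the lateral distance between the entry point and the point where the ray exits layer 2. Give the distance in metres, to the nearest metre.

Ray parameter p = sin 31.6° / 404 m/s = 1.2970e-03 s/m.
Layer 1: θ = 31.60°; offset = 16.7·tan 31.60° = 10.274 m.
Layer 2: sin θ = p·545 = 0.7069 → θ = 44.98°; offset = 17.3·tan 44.98° = 17.288 m.
Total horizontal offset = 27.562 m.

28 m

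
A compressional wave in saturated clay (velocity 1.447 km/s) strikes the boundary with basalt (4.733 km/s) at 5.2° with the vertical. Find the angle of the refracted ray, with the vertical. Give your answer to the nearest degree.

17°

Snell's law: sin θ₂ = (V₂/V₁)·sin θ₁ = (4.733/1.447)·sin 5.2° = 0.2965.
θ₂ = arcsin 0.2965 = 17.24° from the normal.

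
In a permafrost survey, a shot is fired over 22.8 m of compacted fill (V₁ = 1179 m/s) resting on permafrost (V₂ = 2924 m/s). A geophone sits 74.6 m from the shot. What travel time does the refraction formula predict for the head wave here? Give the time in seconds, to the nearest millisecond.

0.061 s

t = x/V₂ + 2h·√(V₂²−V₁²)/(V₁V₂).
√(V₂²−V₁²) = √(2924²−1179²) = 2675.8 m/s; delay term = 2·22.8·2675.8/(1179·2924) = 0.03539 s.
t = 74.6/2924 + 0.03539 = 0.06091 s.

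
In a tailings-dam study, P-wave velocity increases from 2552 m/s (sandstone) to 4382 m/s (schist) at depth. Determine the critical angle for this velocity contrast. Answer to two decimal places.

Critical incidence: sin θ_c = V₁/V₂ = 2552/4382 = 0.5824.
θ_c = arcsin 0.5824 = 35.62°.

35.62°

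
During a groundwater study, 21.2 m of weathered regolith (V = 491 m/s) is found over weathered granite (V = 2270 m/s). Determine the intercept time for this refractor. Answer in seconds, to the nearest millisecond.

0.084 s

tᵢ = 2h·√(V₂²−V₁²)/(V₁V₂).
√(V₂²−V₁²) = √(2270²−491²) = 2216.3 m/s.
tᵢ = 2·21.2·2216.3/(491·2270) = 0.08431 s.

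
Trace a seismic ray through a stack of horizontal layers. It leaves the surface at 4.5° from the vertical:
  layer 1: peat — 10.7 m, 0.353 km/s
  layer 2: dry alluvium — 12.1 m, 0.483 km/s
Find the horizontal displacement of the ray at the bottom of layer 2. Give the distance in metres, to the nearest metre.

2 m

Apply Snell's law at each interface; in layer i the horizontal offset is hᵢ·tan θᵢ.
Layer 1: θ = 4.50°; offset = 10.7·tan 4.50° = 0.842 m.
Layer 2: sin θ = 0.483·sin 4.5°/0.353 = 0.1074, θ = 6.16°; offset = 12.1·tan 6.16° = 1.307 m.
Total horizontal offset = 2.149 m.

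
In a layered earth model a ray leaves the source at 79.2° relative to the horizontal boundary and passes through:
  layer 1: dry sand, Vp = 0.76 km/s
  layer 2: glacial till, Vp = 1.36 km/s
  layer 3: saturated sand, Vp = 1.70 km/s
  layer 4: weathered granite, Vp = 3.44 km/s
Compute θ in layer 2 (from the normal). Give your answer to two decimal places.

19.59°

From the normal: θ₁ = 90° − 79.2° = 10.8°.
Ray parameter p = sin 10.8° / 0.76 = 2.4655e-01 s/km.
sin θ_2 = p·V_2 = 2.4655e-01 × 1.36 = 0.3353.
θ_2 = 19.59° from the vertical.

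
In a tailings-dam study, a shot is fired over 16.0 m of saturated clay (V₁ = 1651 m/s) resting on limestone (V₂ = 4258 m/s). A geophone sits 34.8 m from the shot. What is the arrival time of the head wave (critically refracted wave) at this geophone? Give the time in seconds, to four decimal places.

t = x/V₂ + 2h·√(V₂²−V₁²)/(V₁V₂).
√(V₂²−V₁²) = √(4258²−1651²) = 3924.9 m/s; delay term = 2·16.0·3924.9/(1651·4258) = 0.01787 s.
t = 34.8/4258 + 0.01787 = 0.02604 s.

0.0260 s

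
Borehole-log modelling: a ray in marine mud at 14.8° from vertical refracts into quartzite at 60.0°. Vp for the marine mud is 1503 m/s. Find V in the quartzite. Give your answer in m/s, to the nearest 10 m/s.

5100 m/s

sin 14.8° = 0.2554; sin 60.0° = 0.8660.
V₂ = V₁·(sin θ₂/sin θ₁) = 1503·(0.8660/0.2554) = 5095.55 m/s.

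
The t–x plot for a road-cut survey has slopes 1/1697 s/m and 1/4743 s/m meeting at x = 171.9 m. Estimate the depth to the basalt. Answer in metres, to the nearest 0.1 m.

h = (x_cross/2)·√((V₂−V₁)/(V₂+V₁)).
(V₂−V₁)/(V₂+V₁) = (4743−1697)/(4743+1697) = 0.4730; √ = 0.6877.
h = (171.9/2)·0.6877 = 59.11 m.

59.1 m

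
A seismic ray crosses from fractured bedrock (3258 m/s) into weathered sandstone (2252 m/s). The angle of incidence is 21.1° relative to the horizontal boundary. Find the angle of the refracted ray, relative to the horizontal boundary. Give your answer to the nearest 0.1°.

Angle from the normal: 90° − 21.1° = 68.9°.
Snell's law: sin θ₂ = (V₂/V₁)·sin θ₁ = (2252/3258)·sin 68.9° = 0.6449.
θ₂ = arcsin 0.6449 = 40.16° from the normal.
From the interface: 90° − 40.16° = 49.84°.

49.8°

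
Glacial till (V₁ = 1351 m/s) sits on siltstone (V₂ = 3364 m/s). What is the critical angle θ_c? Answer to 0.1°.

At critical incidence the refracted ray runs along the interface (θ₂ = 90°), so sin θ_c = V₁/V₂.
θ_c = arcsin(1351/3364) = arcsin 0.4016 = 23.68°.

23.7°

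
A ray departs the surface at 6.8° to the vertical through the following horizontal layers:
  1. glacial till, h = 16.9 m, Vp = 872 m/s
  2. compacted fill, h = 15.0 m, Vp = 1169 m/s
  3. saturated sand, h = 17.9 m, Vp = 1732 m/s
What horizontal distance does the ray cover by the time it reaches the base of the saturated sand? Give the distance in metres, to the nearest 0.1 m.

Ray parameter p = sin 6.8° / 872 m/s = 1.3578e-04 s/m.
Layer 1: θ = 6.80°; offset = 16.9·tan 6.80° = 2.015 m.
Layer 2: sin θ = p·1169 = 0.1587 → θ = 9.13°; offset = 15.0·tan 9.13° = 2.412 m.
Layer 3: sin θ = p·1732 = 0.2352 → θ = 13.60°; offset = 17.9·tan 13.60° = 4.331 m.
Summing the layer offsets gives 8.758 m.

8.8 m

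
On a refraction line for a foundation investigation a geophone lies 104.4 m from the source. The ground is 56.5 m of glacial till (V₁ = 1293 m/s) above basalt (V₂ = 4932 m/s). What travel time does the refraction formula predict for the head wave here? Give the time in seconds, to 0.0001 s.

t = x/V₂ + 2h·√(V₂²−V₁²)/(V₁V₂).
√(V₂²−V₁²) = √(4932²−1293²) = 4759.5 m/s; delay term = 2·56.5·4759.5/(1293·4932) = 0.08434 s.
t = 104.4/4932 + 0.08434 = 0.10550 s.

0.1055 s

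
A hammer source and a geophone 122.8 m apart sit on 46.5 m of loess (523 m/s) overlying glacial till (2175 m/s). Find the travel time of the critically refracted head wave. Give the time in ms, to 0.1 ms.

θ_c = arcsin(V₁/V₂) = arcsin(523/2175) = 13.91°, cos θ_c = 0.9707.
Intercept time tᵢ = 2h cos θ_c / V₁ = 2·46.5·0.9707/523 = 0.17260 s.
t = x/V₂ + tᵢ = 122.8/2175 + 0.17260 = 0.22906 s.

229.1 ms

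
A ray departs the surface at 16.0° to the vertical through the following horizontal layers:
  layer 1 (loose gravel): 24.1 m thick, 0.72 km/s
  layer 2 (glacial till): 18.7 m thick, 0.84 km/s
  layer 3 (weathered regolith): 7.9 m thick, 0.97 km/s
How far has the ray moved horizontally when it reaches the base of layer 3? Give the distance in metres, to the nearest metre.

16 m

Apply Snell's law at each interface; in layer i the horizontal offset is hᵢ·tan θᵢ.
Layer 1: θ = 16.00°; offset = 24.1·tan 16.00° = 6.911 m.
Layer 2: sin θ = 0.84·sin 16.0°/0.72 = 0.3216, θ = 18.76°; offset = 18.7·tan 18.76° = 6.351 m.
Layer 3: sin θ = 0.97·sin 16.0°/0.72 = 0.3713, θ = 21.80°; offset = 7.9·tan 21.80° = 3.160 m.
Summing the layer offsets gives 16.421 m.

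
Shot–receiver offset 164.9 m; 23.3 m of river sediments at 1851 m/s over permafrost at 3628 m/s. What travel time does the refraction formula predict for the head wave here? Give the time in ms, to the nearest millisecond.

67 ms

t = x/V₂ + 2h·√(V₂²−V₁²)/(V₁V₂).
√(V₂²−V₁²) = √(3628²−1851²) = 3120.3 m/s; delay term = 2·23.3·3120.3/(1851·3628) = 0.02165 s.
t = 164.9/3628 + 0.02165 = 0.06710 s.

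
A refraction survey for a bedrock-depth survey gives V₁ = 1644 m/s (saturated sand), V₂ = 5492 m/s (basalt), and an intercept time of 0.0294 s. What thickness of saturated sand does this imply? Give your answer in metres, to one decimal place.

25.3 m

h = tᵢ·V₁·V₂ / (2·√(V₂²−V₁²)).
√(V₂²−V₁²) = √(5492² − 1644²) = 5240.2 m/s.
h = 0.0294 s × 1644 × 5492 / (2 × 5240.2) = 25.33 m.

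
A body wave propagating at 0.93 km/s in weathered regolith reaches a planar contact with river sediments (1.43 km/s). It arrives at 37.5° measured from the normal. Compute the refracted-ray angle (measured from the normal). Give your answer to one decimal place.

69.4°

sin θ₁/V₁ = sin θ₂/V₂ ⇒ sin θ₂ = 1.43·sin 37.5°/0.93 = 1.43·0.6088/0.93 = 0.9361.
θ₂ = sin⁻¹(0.9361) = 69.40° (from vertical).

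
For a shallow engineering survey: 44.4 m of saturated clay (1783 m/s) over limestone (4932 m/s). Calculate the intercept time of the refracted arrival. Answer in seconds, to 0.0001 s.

θ_c = arcsin(V₁/V₂) = arcsin(1783/4932) = 21.19°; cos θ_c = 0.9324.
tᵢ = 2h·cos θ_c / V₁ = 2·44.4·0.9324 / 1783 = 0.04644 s.

0.0464 s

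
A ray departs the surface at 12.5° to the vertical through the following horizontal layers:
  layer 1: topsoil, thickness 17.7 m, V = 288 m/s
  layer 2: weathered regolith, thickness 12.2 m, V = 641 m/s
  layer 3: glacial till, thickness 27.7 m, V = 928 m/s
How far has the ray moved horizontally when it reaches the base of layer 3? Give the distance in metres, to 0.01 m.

p = sin θ₁/V₁ = sin 12.5°/288 = 7.5153e-04 s/m is conserved through the stack.
Layer 1: θ = 12.50°; offset = 17.7·tan 12.50° = 3.9240 m.
Layer 2: sin θ = p·641 = 0.4817 → θ = 28.80°; offset = 12.2·tan 28.80° = 6.7065 m.
Layer 3: sin θ = p·928 = 0.6974 → θ = 44.22°; offset = 27.7·tan 44.22° = 26.9560 m.
Summing the layer offsets gives 37.5865 m.

37.59 m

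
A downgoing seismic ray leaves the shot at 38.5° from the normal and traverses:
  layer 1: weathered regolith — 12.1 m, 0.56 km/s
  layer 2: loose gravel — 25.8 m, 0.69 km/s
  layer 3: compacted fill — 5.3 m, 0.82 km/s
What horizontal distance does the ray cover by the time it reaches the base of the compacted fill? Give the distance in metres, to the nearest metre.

52 m

Apply Snell's law at each interface; in layer i the horizontal offset is hᵢ·tan θᵢ.
Layer 1: θ = 38.50°; offset = 12.1·tan 38.50° = 9.625 m.
Layer 2: sin θ = 0.69·sin 38.5°/0.56 = 0.7670, θ = 50.09°; offset = 25.8·tan 50.09° = 30.843 m.
Layer 3: sin θ = 0.82·sin 38.5°/0.56 = 0.9115, θ = 65.72°; offset = 5.3·tan 65.72° = 11.749 m.
Summing the layer offsets gives 52.216 m.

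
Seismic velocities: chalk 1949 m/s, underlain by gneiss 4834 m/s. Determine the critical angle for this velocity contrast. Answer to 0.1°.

Critical incidence: sin θ_c = V₁/V₂ = 1949/4834 = 0.4032.
θ_c = arcsin 0.4032 = 23.78°.

23.8°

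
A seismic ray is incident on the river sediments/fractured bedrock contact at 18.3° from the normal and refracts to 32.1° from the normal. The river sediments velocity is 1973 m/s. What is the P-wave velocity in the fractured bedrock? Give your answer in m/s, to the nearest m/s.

3339 m/s

sin 18.3° = 0.3140; sin 32.1° = 0.5314.
V₂ = V₁·(sin θ₂/sin θ₁) = 1973·(0.5314/0.3140) = 3339.09 m/s.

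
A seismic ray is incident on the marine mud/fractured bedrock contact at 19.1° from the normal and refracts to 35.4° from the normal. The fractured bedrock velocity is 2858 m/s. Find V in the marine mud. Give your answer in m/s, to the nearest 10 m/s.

1610 m/s

Snell's law: sin 19.1°/V₁ = sin 35.4°/V₂.
V₁ = V₂·sin 19.1°/sin 35.4° = 2858 × 0.5649 = 1614.40 m/s.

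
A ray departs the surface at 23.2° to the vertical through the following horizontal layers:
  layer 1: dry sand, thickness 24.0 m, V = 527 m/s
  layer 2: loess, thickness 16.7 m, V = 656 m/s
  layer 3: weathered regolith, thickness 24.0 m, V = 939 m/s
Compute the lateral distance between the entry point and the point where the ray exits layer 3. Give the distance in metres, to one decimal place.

p = sin θ₁/V₁ = sin 23.2°/527 = 7.4752e-04 s/m is conserved through the stack.
Layer 1: θ = 23.20°; offset = 24.0·tan 23.20° = 10.286 m.
Layer 2: sin θ = p·656 = 0.4904 → θ = 29.37°; offset = 16.7·tan 29.37° = 9.397 m.
Layer 3: sin θ = p·939 = 0.7019 → θ = 44.58°; offset = 24.0·tan 44.58° = 23.652 m.
Total horizontal offset = 43.335 m.

43.3 m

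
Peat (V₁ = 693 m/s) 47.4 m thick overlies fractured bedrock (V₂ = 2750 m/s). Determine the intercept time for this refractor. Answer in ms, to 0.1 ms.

132.4 ms

tᵢ = 2h·√(V₂²−V₁²)/(V₁V₂).
√(V₂²−V₁²) = √(2750²−693²) = 2661.2 m/s.
tᵢ = 2·47.4·2661.2/(693·2750) = 0.13238 s.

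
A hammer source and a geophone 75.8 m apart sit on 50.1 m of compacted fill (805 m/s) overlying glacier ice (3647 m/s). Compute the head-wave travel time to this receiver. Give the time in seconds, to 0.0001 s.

0.1422 s

t = x/V₂ + 2h·√(V₂²−V₁²)/(V₁V₂).
√(V₂²−V₁²) = √(3647²−805²) = 3557.0 m/s; delay term = 2·50.1·3557.0/(805·3647) = 0.12140 s.
t = 75.8/3647 + 0.12140 = 0.14219 s.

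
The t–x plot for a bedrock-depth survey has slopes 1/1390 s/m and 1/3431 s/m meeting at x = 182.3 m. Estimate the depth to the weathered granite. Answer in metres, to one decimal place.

x_cross = 2h·√((V₂+V₁)/(V₂−V₁)) → h = x_cross / (2·√((V₂+V₁)/(V₂−V₁))).
√((V₂+V₁)/(V₂−V₁)) = √((3431+1390)/(3431−1390)) = 1.5369.
h = 182.3 / (2·1.5369) = 59.31 m.

59.3 m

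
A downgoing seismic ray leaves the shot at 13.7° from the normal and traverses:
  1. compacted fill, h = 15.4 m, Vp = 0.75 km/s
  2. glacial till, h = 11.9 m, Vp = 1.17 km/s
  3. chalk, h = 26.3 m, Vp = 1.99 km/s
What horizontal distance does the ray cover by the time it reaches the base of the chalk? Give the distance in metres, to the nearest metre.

30 m

Ray parameter p = sin 13.7° / 0.75 km/s = 3.1578e-01 s/km.
Layer 1: θ = 13.70°; offset = 15.4·tan 13.70° = 3.754 m.
Layer 2: sin θ = p·1.17 = 0.3695 → θ = 21.68°; offset = 11.9·tan 21.68° = 4.731 m.
Layer 3: sin θ = p·1.99 = 0.6284 → θ = 38.93°; offset = 26.3·tan 38.93° = 21.246 m.
Total horizontal offset = 29.732 m.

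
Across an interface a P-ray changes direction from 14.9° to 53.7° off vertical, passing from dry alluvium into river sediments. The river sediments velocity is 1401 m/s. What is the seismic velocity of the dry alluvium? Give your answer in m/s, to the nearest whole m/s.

sin 14.9° = 0.2571; sin 53.7° = 0.8059.
V₁ = V₂·(sin θ₁/sin θ₂) = 1401·(0.2571/0.8059) = 446.99 m/s.

447 m/s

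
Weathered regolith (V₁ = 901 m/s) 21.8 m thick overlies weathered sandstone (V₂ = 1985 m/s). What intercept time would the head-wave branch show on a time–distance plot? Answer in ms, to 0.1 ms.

tᵢ = 2h·√(V₂²−V₁²)/(V₁V₂).
√(V₂²−V₁²) = √(1985²−901²) = 1768.7 m/s.
tᵢ = 2·21.8·1768.7/(901·1985) = 0.04312 s.

43.1 ms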